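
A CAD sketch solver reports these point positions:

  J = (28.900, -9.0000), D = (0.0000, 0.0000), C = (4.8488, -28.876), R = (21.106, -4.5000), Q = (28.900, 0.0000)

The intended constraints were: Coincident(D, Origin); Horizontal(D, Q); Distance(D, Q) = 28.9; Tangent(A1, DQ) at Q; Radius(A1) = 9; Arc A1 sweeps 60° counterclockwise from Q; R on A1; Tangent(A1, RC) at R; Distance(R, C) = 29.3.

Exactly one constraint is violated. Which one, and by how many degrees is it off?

Tangent(A1, RC) at R — off by 3.70°.

D = (0.00, 0.00) ✓; D.y = 0.00, Q.y = 0.00 ✓; |DQ| = 28.90 ✓; ∠(JQ, QD) = 90.00° ✓; |JQ| = 9.000 ✓; bearing(J→R) − bearing(J→Q) = 60.00° ✓; |JR| = 9.000 ✓; ∠(JR, RC) = 93.70° ✗; |RC| = 29.30 ✓.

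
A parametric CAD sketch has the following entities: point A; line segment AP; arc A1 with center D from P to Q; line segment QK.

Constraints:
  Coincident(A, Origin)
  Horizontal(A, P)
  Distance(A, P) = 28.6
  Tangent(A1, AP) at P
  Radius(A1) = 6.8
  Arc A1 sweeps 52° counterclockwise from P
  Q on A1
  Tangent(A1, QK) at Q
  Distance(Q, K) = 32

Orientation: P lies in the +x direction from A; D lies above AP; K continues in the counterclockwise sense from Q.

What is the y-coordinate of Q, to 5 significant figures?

2.6135

The tangent condition forces DP to be normal to AP, so D = P + (0, 6.8) = (28.600, 6.8000). On A1, P sits at bearing -90° from D; a 52° counterclockwise sweep puts Q at bearing -38°, so Q = D + 6.8·(cos -38°, sin -38°) = (33.958, 2.6135). So Q.y = 2.6135.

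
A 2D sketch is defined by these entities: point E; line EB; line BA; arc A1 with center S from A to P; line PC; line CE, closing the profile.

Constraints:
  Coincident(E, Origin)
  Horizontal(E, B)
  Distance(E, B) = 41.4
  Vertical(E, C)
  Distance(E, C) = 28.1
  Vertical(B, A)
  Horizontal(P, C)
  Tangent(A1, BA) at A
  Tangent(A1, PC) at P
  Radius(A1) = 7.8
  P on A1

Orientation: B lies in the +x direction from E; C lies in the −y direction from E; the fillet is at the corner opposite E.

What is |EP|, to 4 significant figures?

43.80

E is at the origin; E and B share the same y with |EB| = 41.4 and B on the +x side, so B = (41.40, 0.000). E and C share the same x with |EC| = 28.1 and C on the −y side, so C = (0.000, -28.10). The virtual corner opposite E is at (41.40, -28.10). Since A1 is tangent to BA there, SA ⟂ BA and since A1 is tangent to PC there, SP ⟂ PC, with radius 7.8, so the center S sits 7.8 in from both sides at S = (33.60, -20.30). That places the tangent points at A = (41.40, -20.30) on BA and P = (33.60, -28.10) on PC. Then |EP| = |P − E| = 43.80.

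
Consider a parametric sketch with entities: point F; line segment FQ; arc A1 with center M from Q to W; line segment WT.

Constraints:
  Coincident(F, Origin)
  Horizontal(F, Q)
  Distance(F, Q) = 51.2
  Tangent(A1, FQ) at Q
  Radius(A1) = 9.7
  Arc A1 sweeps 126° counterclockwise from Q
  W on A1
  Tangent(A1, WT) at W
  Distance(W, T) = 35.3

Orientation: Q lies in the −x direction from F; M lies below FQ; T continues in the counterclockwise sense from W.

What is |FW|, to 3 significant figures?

61.0

F is at the origin; F and Q share the same y with |FQ| = 51.2 and Q on the −x side, so Q = (-51.2, 0.00). The tangent condition forces MQ to be normal to FQ, so M = Q + (0, -9.7) = (-51.2, -9.70). On A1, Q sits at bearing 90° from M; a 126° counterclockwise sweep puts W at bearing 216°, so W = M + 9.7·(cos 216°, sin 216°) = (-59.0, -15.4). Then |FW| = |W − F| = 61.0.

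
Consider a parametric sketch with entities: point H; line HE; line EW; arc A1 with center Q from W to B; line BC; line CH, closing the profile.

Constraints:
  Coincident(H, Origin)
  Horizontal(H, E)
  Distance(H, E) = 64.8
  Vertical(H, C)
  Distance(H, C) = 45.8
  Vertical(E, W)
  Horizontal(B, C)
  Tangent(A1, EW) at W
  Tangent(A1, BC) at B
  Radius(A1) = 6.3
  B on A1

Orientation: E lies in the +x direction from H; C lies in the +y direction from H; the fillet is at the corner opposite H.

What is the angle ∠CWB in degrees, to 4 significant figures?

39.45°

H is at the origin; H and E share the same y with |HE| = 64.8 and E on the +x side, so E = (64.80, 0.000). HC is vertical with |HC| = 45.8 and C on the +y side, so C = (0.000, 45.80). The virtual corner opposite H is at (64.80, 45.80). The tangent condition forces QW to be normal to EW and A1 meets BC tangentially, so QB is at right angles to BC, with radius 6.3, so the center Q sits 6.3 in from both sides at Q = (58.50, 39.50). That places the tangent points at W = (64.80, 39.50) on EW and B = (58.50, 45.80) on BC. Then cos ∠CWB = WC·WB / (|WC||WB|), giving 39.45°.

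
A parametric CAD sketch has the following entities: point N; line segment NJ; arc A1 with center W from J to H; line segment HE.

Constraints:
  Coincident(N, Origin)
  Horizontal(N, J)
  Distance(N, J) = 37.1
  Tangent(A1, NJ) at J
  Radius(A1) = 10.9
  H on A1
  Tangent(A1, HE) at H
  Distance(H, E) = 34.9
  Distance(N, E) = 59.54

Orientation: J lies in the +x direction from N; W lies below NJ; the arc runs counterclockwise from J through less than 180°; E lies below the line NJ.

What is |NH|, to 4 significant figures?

29.98

N is at the origin; NJ is horizontal with |NJ| = 37.1 and J on the +x side, so J = (37.10, 0.000). A1 meets NJ tangentially, so WJ is at right angles to NJ, so W = J + (0, -10.9) = (37.10, -10.90). Since WH ⟂ HE (tangency), |WE| = √(10.9² + 34.9²) = 36.56 regardless of where H sits on A1. So E lies on both circle(N, 59.54) and circle(W, 36.56); the below-NJ intersection is E = (35.97, -47.45). H is the foot of the tangent from E: H = (26.60, -13.83).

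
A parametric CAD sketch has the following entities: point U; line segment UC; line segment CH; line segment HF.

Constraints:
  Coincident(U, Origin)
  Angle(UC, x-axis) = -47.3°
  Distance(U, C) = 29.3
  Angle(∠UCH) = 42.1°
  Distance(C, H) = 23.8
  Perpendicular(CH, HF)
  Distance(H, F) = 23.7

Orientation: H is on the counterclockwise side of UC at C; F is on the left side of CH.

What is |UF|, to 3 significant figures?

4.55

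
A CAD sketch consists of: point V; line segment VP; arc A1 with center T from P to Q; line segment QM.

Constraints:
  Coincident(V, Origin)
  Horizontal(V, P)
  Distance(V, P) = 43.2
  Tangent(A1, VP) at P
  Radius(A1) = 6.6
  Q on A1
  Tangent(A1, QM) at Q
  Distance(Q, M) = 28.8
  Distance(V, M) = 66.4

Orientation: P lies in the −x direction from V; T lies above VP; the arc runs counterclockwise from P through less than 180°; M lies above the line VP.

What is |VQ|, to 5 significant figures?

39.971

Checks: |TQ| = 6.600 ✓; ∠(TQ, QM) = 90.00° ✓; |QM| = 28.80 ✓; |VM| = 66.40 ✓.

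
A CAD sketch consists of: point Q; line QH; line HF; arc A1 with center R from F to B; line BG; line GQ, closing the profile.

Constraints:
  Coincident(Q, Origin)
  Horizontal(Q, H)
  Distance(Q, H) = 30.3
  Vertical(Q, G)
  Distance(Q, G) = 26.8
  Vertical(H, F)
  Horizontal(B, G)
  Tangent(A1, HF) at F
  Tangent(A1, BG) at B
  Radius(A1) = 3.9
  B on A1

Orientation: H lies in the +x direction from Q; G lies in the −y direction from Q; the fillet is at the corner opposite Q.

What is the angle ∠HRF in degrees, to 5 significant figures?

80.335°

Q is at the origin; Q and H share the same y with |QH| = 30.3 and H on the +x side, so H = (30.300, 0.0000). Q and G share the same x with |QG| = 26.8 and G on the −y side, so G = (0.0000, -26.800). The virtual corner opposite Q is at (30.300, -26.800). Tangency of A1 to HF means the radius RF is perpendicular to HF and A1 meets BG tangentially, so RB is at right angles to BG, with radius 3.9, so the center R sits 3.9 in from both sides at R = (26.400, -22.900). That places the tangent points at F = (30.300, -22.900) on HF and B = (26.400, -26.800) on BG. Then cos ∠HRF = RH·RF / (|RH||RF|), giving 80.335°.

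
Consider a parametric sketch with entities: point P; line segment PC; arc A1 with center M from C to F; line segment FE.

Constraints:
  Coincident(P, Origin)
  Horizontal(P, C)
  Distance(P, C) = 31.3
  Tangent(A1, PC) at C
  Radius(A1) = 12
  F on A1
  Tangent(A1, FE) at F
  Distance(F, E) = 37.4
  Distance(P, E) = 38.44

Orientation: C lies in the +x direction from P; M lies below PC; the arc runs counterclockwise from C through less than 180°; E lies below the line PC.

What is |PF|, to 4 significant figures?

21.75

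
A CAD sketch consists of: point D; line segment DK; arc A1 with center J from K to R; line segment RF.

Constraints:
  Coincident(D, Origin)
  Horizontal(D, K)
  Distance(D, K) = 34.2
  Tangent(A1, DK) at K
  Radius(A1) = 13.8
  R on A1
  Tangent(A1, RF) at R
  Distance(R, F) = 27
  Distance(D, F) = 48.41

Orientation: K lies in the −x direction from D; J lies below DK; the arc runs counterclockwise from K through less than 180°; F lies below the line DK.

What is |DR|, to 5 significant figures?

49.697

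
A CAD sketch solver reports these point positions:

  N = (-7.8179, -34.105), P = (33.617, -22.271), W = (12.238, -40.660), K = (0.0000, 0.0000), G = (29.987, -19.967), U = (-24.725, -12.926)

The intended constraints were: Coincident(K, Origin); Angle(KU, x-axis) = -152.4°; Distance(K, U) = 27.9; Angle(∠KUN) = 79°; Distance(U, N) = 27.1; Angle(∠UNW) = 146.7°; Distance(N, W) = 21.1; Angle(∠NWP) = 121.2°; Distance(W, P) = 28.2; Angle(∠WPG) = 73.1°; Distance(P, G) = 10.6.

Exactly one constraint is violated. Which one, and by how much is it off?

Distance(P, G) = 10.6 — off by 6.30.

K = (0.00, 0.00) ✓; KU at -152.4° ✓; |KU| = 27.90 ✓; ∠KUN = 79.00° ✓; |UN| = 27.10 ✓; ∠UNW = 146.7° ✓; |NW| = 21.10 ✓; ∠NWP = 121.2° ✓; |WP| = 28.20 ✓; ∠WPG = 73.10° ✓; |PG| = 4.299 ✗.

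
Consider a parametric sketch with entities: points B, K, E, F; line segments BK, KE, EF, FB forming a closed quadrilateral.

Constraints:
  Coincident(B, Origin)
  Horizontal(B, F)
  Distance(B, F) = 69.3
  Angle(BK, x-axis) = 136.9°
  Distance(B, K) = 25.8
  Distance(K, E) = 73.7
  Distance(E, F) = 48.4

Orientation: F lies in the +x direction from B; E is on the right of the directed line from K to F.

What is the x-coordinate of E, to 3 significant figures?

34.3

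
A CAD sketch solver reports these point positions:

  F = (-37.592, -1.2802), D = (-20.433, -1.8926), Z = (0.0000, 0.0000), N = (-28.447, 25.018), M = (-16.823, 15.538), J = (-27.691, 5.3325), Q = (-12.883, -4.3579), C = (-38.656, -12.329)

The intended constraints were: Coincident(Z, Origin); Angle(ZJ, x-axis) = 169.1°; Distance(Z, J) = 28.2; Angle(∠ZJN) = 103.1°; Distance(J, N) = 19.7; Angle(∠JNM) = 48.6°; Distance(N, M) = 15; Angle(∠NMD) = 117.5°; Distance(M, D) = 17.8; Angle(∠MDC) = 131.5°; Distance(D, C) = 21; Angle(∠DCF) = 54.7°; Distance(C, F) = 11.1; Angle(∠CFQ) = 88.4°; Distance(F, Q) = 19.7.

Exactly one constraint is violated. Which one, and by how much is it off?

Distance(F, Q) = 19.7 — off by 5.20.

Z = (0.00, 0.00) ✓; ZJ at 169.1° ✓; |ZJ| = 28.20 ✓; ∠ZJN = 103.1° ✓; |JN| = 19.70 ✓; ∠JNM = 48.60° ✓; |NM| = 15.00 ✓; ∠NMD = 117.5° ✓; |MD| = 17.80 ✓; ∠MDC = 131.5° ✓; |DC| = 21.00 ✓; ∠DCF = 54.70° ✓; |CF| = 11.10 ✓; ∠CFQ = 88.40° ✓; |FQ| = 24.90 ✗.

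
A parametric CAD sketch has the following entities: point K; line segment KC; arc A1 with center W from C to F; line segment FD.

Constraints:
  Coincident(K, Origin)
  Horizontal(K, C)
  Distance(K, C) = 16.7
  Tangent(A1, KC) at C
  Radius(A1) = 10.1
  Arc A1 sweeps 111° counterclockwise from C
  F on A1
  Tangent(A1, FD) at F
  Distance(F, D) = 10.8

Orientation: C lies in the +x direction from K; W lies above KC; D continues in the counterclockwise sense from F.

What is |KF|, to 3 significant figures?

29.5

K is at the origin; K and C share the same y with |KC| = 16.7 and C on the +x side, so C = (16.7, 0.00). Tangency of A1 to KC means the radius WC is perpendicular to KC, so W = C + (0, 10.1) = (16.7, 10.1). On A1, C sits at bearing -90° from W; a 111° counterclockwise sweep puts F at bearing 21°, so F = W + 10.1·(cos 21°, sin 21°) = (26.1, 13.7). Then |KF| = |F − K| = 29.5.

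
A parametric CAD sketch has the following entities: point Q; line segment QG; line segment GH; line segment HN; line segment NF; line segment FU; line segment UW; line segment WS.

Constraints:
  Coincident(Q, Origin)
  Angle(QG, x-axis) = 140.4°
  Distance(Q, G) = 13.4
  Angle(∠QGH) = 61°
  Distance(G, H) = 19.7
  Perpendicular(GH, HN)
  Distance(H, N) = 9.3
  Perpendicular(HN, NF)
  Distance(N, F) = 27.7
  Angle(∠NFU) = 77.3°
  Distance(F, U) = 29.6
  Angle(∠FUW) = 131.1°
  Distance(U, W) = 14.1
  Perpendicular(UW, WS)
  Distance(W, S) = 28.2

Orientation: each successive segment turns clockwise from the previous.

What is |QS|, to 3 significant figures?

22.2

Q is at the origin; QG runs at 140.4° with length 13.4, so G = (-10.3, 8.54). ∠QGH = 61.0° gives GH at 21.4° from the x-axis; with |GH| = 19.7, H = (8.02, 15.7). The perpendicularity gives HN at right angles to GH, so HN runs at -68.6°; with |HN| = 9.3, N = (11.4, 7.07). HN ⟂ NF, so NF runs at -159°; with |NF| = 27.7, F = (-14.4, -3.04). ∠NFU = 77.3° gives FU at 98.7° from the x-axis; with |FU| = 29.6, U = (-18.9, 26.2). ∠FUW = 131.1° gives UW at 49.8° from the x-axis; with |UW| = 14.1, W = (-9.76, 37.0). UW is perpendicular to WS, so WS runs at -40.2°; with |WS| = 28.2, S = (11.8, 18.8). Then |QS| = |S − Q| = 22.2.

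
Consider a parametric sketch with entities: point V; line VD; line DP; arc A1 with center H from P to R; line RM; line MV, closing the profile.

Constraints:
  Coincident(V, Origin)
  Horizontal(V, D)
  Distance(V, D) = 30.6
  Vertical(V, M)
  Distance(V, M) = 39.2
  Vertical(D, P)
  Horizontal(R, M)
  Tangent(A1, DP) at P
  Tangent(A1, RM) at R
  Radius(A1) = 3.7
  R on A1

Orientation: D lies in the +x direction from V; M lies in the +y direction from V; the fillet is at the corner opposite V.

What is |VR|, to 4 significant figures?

47.54

The virtual corner opposite V is at (30.60, 39.20). Since A1 is tangent to DP there, HP ⟂ DP and A1 meets RM tangentially, so HR is at right angles to RM, with radius 3.7, so the center H sits 3.7 in from both sides at H = (26.90, 35.50). That places the tangent points at P = (30.60, 35.50) on DP and R = (26.90, 39.20) on RM. Then |VR| = |R − V| = 47.54.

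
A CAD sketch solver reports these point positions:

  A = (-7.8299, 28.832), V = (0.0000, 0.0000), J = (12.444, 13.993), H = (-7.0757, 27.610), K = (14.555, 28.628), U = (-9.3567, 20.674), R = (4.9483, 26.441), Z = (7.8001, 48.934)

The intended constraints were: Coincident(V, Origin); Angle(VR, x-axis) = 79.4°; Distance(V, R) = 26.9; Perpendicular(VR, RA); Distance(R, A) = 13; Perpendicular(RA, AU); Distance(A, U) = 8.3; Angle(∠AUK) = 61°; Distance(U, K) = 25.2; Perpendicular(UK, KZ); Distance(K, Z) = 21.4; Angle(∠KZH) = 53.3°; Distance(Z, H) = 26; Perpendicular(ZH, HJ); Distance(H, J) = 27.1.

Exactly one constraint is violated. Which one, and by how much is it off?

Distance(H, J) = 27.1 — off by 3.30.

V = (0.00, 0.00) ✓; VR at 79.40° ✓; |VR| = 26.90 ✓; ∠(VR, RA) = 90.00° ✓; |RA| = 13.00 ✓; ∠(RA, AU) = 90.00° ✓; |AU| = 8.300 ✓; ∠AUK = 61.00° ✓; |UK| = 25.20 ✓; ∠(UK, KZ) = 90.00° ✓; |KZ| = 21.40 ✓; ∠KZH = 53.30° ✓; |ZH| = 26.00 ✓; ∠(ZH, HJ) = 90.00° ✓; |HJ| = 23.80 ✗.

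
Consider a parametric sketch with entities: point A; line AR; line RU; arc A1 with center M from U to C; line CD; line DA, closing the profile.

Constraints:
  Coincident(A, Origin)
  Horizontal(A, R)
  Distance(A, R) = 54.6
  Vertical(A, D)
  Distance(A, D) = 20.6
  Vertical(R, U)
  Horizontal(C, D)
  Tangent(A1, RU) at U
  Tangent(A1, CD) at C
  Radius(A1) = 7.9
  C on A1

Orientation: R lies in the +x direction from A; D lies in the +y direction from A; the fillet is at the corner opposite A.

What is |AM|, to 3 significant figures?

48.4

AD is vertical with |AD| = 20.6 and D on the +y side, so D = (0.00, 20.6). The virtual corner opposite A is at (54.6, 20.6). The tangent condition forces MU to be normal to RU and the tangent condition forces MC to be normal to CD, with radius 7.9, so the center M sits 7.9 in from both sides at M = (46.7, 12.7). Then |AM| = |M − A| = 48.4.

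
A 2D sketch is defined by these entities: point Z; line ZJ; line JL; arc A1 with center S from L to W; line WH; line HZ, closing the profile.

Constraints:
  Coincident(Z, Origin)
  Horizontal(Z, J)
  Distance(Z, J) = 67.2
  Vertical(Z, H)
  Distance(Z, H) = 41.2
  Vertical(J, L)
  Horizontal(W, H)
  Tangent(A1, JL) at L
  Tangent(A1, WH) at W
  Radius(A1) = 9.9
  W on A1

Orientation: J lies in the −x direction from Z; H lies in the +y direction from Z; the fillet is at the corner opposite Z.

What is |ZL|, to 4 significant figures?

74.13

Z is at the origin; ZJ is horizontal with |ZJ| = 67.2 and J on the −x side, so J = (-67.20, 0.000). ZH is vertical with |ZH| = 41.2 and H on the +y side, so H = (0.000, 41.20). The virtual corner opposite Z is at (-67.20, 41.20). Since A1 is tangent to JL there, SL ⟂ JL and A1 meets WH tangentially, so SW is at right angles to WH, with radius 9.9, so the center S sits 9.9 in from both sides at S = (-57.30, 31.30). That places the tangent points at L = (-67.20, 31.30) on JL and W = (-57.30, 41.20) on WH. Then |ZL| = |L − Z| = 74.13.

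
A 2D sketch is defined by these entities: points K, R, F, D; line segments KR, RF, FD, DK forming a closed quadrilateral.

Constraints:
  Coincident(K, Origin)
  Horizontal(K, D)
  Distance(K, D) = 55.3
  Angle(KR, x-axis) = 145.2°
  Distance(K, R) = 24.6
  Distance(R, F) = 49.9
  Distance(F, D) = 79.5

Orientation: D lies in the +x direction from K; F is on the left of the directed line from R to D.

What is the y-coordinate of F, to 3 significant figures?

58.8

K is at the origin; KD is horizontal with |KD| = 55.3 and D in +x, so D = (55.3, 0). KR runs at 145.2° with |KR| = 24.6, so R = (-20.2, 14.0). F is determined by |RF| = 49.9 and |FD| = 79.5 together: it lies at the intersection of circle(R, 49.9) and circle(D, 79.5). With |RD| = 76.8, the foot of the radical line on RD is 13.5 from R and the perpendicular offset is √(49.9² − 13.5²) = 48.1. Taking the left-of-RD solution: F = (1.82, 58.8).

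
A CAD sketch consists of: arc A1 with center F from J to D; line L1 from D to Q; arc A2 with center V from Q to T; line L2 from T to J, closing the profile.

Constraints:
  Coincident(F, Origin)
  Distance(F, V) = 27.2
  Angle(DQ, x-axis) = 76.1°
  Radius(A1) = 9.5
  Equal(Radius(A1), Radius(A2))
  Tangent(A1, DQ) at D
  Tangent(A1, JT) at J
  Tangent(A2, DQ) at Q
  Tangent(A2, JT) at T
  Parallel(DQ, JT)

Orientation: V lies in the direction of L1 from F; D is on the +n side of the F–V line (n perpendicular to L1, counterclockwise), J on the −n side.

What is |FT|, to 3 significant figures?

28.8

Tangency of A1 to both parallel lines with radius 9.5 puts D and J at F ± 9.5·n: D = (-9.22, 2.28), J = (9.22, -2.28). Equal radii place Q and T the same way about V: Q = V + 9.5·n = (-2.69, 28.7), T = V − 9.5·n = (15.8, 24.1). Then |FT| = |T − F| = 28.8.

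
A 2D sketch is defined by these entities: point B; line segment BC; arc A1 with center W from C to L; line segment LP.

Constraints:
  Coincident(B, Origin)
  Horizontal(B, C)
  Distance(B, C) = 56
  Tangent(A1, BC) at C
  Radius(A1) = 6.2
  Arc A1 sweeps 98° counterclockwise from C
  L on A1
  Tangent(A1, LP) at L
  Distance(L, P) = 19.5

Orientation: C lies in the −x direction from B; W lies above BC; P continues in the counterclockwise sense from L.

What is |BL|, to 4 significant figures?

50.36

A1 meets BC tangentially, so WC is at right angles to BC, so W = C + (0, 6.2) = (-56.00, 6.200). On A1, C sits at bearing -90° from W; a 98° counterclockwise sweep puts L at bearing 8°, so L = W + 6.2·(cos 8°, sin 8°) = (-49.86, 7.063). Then |BL| = |L − B| = 50.36.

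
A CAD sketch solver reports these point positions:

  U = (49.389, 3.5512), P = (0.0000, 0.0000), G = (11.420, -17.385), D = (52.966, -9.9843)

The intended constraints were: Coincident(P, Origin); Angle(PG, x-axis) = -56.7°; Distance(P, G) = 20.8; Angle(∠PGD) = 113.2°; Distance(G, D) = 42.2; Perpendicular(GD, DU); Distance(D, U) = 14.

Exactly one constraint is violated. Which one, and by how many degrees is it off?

Perpendicular(GD, DU) — off by 4.70°.

P = (0.00, 0.00) ✓; PG at -56.70° ✓; |PG| = 20.80 ✓; ∠PGD = 113.2° ✓; |GD| = 42.20 ✓; ∠(GD, DU) = 94.70° ✗; |DU| = 14.00 ✓.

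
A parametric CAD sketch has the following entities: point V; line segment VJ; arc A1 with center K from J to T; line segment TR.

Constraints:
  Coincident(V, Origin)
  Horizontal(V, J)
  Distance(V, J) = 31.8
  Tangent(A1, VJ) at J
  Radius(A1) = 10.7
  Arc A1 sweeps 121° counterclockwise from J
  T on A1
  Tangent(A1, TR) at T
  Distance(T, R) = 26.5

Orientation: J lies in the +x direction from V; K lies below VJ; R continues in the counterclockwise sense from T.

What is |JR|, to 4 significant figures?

39.18

On A1, J sits at bearing 90° from K; a 121° counterclockwise sweep puts T at bearing 211°, so T = K + 10.7·(cos 211°, sin 211°) = (22.63, -16.21). The tangent condition forces KT to be normal to TR, so TR runs along (−sin 211°, cos 211°); with |TR| = 26.5, R = (36.28, -38.93). Then |JR| = |R − J| = 39.18.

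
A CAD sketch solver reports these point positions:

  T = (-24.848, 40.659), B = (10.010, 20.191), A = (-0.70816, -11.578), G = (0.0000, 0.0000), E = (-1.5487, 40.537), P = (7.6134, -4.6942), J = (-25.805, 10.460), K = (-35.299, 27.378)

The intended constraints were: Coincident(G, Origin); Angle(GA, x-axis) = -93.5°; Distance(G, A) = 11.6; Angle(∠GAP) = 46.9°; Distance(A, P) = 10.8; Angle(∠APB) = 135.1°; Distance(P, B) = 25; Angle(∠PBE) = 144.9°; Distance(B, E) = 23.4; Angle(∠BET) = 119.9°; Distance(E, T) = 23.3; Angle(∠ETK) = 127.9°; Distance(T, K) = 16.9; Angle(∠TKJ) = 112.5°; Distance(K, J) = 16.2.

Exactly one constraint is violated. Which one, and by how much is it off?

Distance(K, J) = 16.2 — off by 3.20.

G = (0.00, 0.00) ✓; GA at -93.50° ✓; |GA| = 11.60 ✓; ∠GAP = 46.90° ✓; |AP| = 10.80 ✓; ∠APB = 135.1° ✓; |PB| = 25.00 ✓; ∠PBE = 144.9° ✓; |BE| = 23.40 ✓; ∠BET = 119.9° ✓; |ET| = 23.30 ✓; ∠ETK = 127.9° ✓; |TK| = 16.90 ✓; ∠TKJ = 112.5° ✓; |KJ| = 19.40 ✗.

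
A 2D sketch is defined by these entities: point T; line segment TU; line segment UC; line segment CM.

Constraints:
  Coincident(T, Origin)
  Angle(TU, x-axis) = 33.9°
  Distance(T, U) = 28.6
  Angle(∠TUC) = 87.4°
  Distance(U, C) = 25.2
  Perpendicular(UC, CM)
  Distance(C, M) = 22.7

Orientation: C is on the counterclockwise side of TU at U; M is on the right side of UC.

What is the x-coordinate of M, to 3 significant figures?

27.0

T is at the origin; TU runs at 33.9° with length 28.6, so U = 28.6·(cos 33.9°, sin 33.9°) = (23.7, 16.0). ∠TUC = 87.4°, so UC runs at 33.9° + (180° − 87.4°) = 126° from the x-axis; with |UC| = 25.2, C = U + 25.2·(cos 126°, sin 126°) = (8.75, 36.2). UC is perpendicular to CM; with |CM| = 22.7 on the right of UC, M = C + 22.7·(0.804, 0.595) = (27.0, 49.7). So M.x = 27.0.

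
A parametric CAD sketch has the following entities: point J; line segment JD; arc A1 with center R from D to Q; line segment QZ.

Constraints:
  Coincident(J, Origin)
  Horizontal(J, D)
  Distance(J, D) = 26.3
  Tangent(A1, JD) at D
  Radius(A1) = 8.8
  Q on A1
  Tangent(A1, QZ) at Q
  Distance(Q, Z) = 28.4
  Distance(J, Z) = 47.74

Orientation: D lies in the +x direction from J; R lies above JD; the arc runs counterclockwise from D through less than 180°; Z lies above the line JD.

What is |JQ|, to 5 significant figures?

36.507

J is at the origin; J and D share the same y with |JD| = 26.3 and D on the +x side, so D = (26.300, 0.0000). The tangent condition forces RD to be normal to JD, so R = D + (0, 8.8) = (26.300, 8.8000). Since RQ ⟂ QZ (tangency), |RZ| = √(8.8² + 28.4²) = 29.732 regardless of where Q sits on A1. So Z lies on both circle(J, 47.74) and circle(R, 29.732); the above-JD intersection is Z = (28.274, 38.467). Q is the foot of the tangent from Z: Q = (34.860, 10.841).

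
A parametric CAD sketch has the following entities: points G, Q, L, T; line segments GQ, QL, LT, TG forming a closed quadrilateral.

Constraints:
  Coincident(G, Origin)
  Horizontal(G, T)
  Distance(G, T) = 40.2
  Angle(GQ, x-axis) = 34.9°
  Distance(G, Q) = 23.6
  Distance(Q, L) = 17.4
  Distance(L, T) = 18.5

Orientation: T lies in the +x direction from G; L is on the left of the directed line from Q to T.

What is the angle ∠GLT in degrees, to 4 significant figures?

76.11°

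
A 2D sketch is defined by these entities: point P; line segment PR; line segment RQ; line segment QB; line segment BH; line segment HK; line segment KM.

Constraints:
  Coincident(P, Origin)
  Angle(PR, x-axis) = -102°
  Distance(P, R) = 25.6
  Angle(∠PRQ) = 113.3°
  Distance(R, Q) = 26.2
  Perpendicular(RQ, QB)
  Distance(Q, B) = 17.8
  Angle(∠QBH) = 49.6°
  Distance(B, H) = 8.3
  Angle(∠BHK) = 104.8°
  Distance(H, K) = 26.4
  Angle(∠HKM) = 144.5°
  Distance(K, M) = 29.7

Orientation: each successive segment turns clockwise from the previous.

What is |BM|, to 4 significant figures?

53.50

P is at the origin; PR runs at -102.0° with length 25.6, so R = (-5.323, -25.04). ∠PRQ = 113.3° gives RQ at -168.7° from the x-axis; with |RQ| = 26.2, Q = (-31.01, -30.17). The perpendicularity gives QB at right angles to RQ, so QB runs at 101.3°; with |QB| = 17.8, B = (-34.50, -12.72). ∠QBH = 49.6° gives BH at -29.10° from the x-axis; with |BH| = 8.3, H = (-27.25, -16.76). ∠BHK = 104.8° gives HK at -104.3° from the x-axis; with |HK| = 26.4, K = (-33.77, -42.34). ∠HKM = 144.5° gives KM at -139.8° from the x-axis; with |KM| = 29.7, M = (-56.46, -61.51). Then |BM| = |M − B| = 53.50.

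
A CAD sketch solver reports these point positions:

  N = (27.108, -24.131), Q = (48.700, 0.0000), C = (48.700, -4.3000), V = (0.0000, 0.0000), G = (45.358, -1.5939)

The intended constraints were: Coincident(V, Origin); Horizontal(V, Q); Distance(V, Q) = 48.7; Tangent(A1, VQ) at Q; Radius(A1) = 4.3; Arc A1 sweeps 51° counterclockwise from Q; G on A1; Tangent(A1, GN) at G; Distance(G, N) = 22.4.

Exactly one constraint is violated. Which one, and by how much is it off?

Distance(G, N) = 22.4 — off by 6.60.

V = (0.00, 0.00) ✓; V.y = 0.00, Q.y = 0.00 ✓; |VQ| = 48.70 ✓; ∠(CQ, QV) = 90.00° ✓; |CQ| = 4.300 ✓; bearing(C→G) − bearing(C→Q) = 51.00° ✓; |CG| = 4.300 ✓; ∠(CG, GN) = 90.00° ✓; |GN| = 29.00 ✗.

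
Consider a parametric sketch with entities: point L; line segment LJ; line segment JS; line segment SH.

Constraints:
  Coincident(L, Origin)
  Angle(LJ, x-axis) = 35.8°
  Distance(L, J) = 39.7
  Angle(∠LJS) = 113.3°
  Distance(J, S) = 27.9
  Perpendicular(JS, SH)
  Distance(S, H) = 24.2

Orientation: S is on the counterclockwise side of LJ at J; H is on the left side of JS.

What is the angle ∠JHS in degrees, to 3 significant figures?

49.1°

L is at the origin; LJ runs at 35.8° with length 39.7, so J = 39.7·(cos 35.8°, sin 35.8°) = (32.2, 23.2). ∠LJS = 113.3°, so JS runs at 35.8° + (180° − 113.3°) = 102° from the x-axis; with |JS| = 27.9, S = J + 27.9·(cos 102°, sin 102°) = (26.2, 50.5). JS is perpendicular to SH; with |SH| = 24.2 on the left of JS, H = S + 24.2·(-0.976, -0.216) = (2.53, 45.2). Then cos ∠JHS = HJ·HS / (|HJ||HS|), giving 49.1°.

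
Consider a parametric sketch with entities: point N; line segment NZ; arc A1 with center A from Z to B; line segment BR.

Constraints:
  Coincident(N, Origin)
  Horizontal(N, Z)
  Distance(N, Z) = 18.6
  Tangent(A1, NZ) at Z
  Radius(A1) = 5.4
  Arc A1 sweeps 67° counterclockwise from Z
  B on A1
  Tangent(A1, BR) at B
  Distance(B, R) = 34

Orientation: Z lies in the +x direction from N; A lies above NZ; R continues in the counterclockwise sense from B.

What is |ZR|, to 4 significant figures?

39.11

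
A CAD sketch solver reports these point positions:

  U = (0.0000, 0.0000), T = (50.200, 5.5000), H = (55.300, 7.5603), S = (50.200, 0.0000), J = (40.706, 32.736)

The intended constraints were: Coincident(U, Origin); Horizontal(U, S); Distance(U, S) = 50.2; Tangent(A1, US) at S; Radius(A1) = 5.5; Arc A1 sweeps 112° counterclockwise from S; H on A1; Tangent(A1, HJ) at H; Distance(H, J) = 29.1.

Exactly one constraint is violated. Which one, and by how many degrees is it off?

Tangent(A1, HJ) at H — off by 8.10°.

U = (0.00, 0.00) ✓; U.y = 0.00, S.y = 0.00 ✓; |US| = 50.20 ✓; ∠(TS, SU) = 90.00° ✓; |TS| = 5.500 ✓; bearing(T→H) − bearing(T→S) = 112.0° ✓; |TH| = 5.500 ✓; ∠(TH, HJ) = 81.90° ✗; |HJ| = 29.10 ✓.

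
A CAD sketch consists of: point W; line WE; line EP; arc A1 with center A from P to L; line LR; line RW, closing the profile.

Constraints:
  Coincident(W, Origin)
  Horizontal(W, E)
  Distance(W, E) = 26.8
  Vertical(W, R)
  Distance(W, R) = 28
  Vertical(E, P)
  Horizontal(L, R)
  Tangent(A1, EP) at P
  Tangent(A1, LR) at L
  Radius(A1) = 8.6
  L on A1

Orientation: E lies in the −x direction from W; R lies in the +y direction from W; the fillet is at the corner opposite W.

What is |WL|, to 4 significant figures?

33.40

W is at the origin; WE is horizontal with |WE| = 26.8 and E on the −x side, so E = (-26.80, 0.000). W and R share the same x with |WR| = 28.0 and R on the +y side, so R = (0.000, 28.00). The virtual corner opposite W is at (-26.80, 28.00). A1 meets EP tangentially, so AP is at right angles to EP and since A1 is tangent to LR there, AL ⟂ LR, with radius 8.6, so the center A sits 8.6 in from both sides at A = (-18.20, 19.40). That places the tangent points at P = (-26.80, 19.40) on EP and L = (-18.20, 28.00) on LR. Then |WL| = |L − W| = 33.40.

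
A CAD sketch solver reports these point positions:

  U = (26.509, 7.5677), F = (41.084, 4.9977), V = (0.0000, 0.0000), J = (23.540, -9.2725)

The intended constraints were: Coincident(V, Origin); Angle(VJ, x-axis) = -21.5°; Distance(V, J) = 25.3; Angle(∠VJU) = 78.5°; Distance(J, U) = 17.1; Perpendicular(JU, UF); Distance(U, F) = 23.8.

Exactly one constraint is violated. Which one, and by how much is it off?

Distance(U, F) = 23.8 — off by 9.00.

V = (0.00, 0.00) ✓; VJ at -21.50° ✓; |VJ| = 25.30 ✓; ∠VJU = 78.50° ✓; |JU| = 17.10 ✓; ∠(JU, UF) = 90.00° ✓; |UF| = 14.80 ✗.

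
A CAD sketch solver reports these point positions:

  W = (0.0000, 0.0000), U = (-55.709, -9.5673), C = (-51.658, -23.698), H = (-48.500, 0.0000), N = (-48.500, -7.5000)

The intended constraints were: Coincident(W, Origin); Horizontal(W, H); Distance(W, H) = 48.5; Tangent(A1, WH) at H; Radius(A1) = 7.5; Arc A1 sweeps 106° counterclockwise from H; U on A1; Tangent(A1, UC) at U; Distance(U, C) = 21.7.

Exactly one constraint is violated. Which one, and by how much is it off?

Distance(U, C) = 21.7 — off by 7.00.

W = (0.00, 0.00) ✓; W.y = 0.00, H.y = 0.00 ✓; |WH| = 48.50 ✓; ∠(NH, HW) = 90.00° ✓; |NH| = 7.500 ✓; bearing(N→U) − bearing(N→H) = 106.0° ✓; |NU| = 7.500 ✓; ∠(NU, UC) = 90.00° ✓; |UC| = 14.70 ✗.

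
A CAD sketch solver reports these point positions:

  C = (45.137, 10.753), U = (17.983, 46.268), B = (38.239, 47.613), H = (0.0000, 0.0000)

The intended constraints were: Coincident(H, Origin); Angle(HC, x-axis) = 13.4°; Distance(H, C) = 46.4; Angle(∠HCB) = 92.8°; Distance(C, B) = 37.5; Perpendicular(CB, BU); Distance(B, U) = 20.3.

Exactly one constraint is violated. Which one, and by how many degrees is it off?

Perpendicular(CB, BU) — off by 6.80°.

H = (0.00, 0.00) ✓; HC at 13.40° ✓; |HC| = 46.40 ✓; ∠HCB = 92.80° ✓; |CB| = 37.50 ✓; ∠(CB, BU) = 83.20° ✗; |BU| = 20.30 ✓.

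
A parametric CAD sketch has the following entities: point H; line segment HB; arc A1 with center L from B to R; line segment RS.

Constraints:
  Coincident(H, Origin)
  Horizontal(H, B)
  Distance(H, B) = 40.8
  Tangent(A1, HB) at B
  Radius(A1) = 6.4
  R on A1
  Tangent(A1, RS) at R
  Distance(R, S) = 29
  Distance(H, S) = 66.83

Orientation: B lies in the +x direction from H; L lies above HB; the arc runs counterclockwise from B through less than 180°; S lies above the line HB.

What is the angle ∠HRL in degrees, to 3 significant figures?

32.7°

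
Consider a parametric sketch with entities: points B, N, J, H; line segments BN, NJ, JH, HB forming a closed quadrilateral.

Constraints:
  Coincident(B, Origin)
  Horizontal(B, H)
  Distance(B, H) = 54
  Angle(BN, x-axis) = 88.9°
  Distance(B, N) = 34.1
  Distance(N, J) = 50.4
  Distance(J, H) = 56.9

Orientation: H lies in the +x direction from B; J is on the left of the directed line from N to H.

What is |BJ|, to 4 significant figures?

72.65

B is at the origin; BH is horizontal with |BH| = 54.0 and H in +x, so H = (54.0, 0). BN runs at 88.9° with |BN| = 34.1, so N = (0.6546, 34.09). J is determined by |NJ| = 50.4 and |JH| = 56.9 together: it lies at the intersection of circle(N, 50.4) and circle(H, 56.9). With |NH| = 63.31, the foot of the radical line on NH is 26.15 from N and the perpendicular offset is √(50.4² − 26.15²) = 43.09. Taking the left-of-NH solution: J = (45.89, 56.32).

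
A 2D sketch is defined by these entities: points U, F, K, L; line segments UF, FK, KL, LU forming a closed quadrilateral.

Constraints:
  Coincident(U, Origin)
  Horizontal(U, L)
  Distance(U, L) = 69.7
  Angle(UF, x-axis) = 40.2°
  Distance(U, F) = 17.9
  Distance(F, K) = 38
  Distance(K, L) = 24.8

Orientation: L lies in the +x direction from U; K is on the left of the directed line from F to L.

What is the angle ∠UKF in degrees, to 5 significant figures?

10.261°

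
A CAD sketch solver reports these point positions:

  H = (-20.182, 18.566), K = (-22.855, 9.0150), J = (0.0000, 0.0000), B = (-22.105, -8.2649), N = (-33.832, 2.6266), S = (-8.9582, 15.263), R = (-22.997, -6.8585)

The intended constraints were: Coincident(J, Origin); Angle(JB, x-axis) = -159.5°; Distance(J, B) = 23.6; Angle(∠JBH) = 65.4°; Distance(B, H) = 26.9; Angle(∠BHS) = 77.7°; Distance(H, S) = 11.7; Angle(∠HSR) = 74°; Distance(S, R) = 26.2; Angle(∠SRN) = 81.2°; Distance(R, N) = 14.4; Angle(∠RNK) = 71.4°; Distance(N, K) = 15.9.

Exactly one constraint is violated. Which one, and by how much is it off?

Distance(N, K) = 15.9 — off by 3.20.

J = (0.00, 0.00) ✓; JB at -159.5° ✓; |JB| = 23.60 ✓; ∠JBH = 65.40° ✓; |BH| = 26.90 ✓; ∠BHS = 77.70° ✓; |HS| = 11.70 ✓; ∠HSR = 74.00° ✓; |SR| = 26.20 ✓; ∠SRN = 81.20° ✓; |RN| = 14.40 ✓; ∠RNK = 71.40° ✓; |NK| = 12.70 ✗.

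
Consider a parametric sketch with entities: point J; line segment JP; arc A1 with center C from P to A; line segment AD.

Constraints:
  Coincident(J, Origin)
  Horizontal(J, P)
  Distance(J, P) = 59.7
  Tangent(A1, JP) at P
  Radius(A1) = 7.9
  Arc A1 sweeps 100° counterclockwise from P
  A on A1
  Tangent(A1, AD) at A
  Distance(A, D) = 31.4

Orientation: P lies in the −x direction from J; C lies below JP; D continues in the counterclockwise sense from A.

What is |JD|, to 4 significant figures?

73.91

J is at the origin; J and P share the same y with |JP| = 59.7 and P on the −x side, so P = (-59.70, 0.000). Since A1 is tangent to JP there, CP ⟂ JP, so C = P + (0, -7.9) = (-59.70, -7.900). On A1, P sits at bearing 90° from C; a 100° counterclockwise sweep puts A at bearing 190°, so A = C + 7.9·(cos 190°, sin 190°) = (-67.48, -9.272). A1 meets AD tangentially, so CA is at right angles to AD, so AD runs along (−sin 190°, cos 190°); with |AD| = 31.4, D = (-62.03, -40.19). Then |JD| = |D − J| = 73.91.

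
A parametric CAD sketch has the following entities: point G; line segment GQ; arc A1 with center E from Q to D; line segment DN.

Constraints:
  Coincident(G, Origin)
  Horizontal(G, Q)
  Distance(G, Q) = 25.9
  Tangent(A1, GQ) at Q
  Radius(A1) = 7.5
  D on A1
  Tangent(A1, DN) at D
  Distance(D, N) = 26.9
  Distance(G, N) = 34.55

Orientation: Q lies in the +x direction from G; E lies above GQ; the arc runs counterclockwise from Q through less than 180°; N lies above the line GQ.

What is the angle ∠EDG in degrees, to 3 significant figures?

21.7°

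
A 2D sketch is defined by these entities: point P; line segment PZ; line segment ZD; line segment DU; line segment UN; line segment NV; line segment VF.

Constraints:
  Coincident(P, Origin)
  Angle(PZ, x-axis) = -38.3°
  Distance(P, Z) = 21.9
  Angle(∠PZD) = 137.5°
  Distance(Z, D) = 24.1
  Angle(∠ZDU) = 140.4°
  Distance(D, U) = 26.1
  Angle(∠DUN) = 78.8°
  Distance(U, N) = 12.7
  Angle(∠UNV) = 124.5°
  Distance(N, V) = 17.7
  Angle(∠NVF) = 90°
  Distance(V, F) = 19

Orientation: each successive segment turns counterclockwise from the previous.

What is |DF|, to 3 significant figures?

2.01

P is at the origin; PZ runs at -38.3° with length 21.9, so Z = (17.2, -13.6). ∠PZD = 137.5° gives ZD at 4.20° from the x-axis; with |ZD| = 24.1, D = (41.2, -11.8). ∠ZDU = 140.4° gives DU at 43.8° from the x-axis; with |DU| = 26.1, U = (60.1, 6.26). ∠DUN = 78.8° gives UN at 145° from the x-axis; with |UN| = 12.7, N = (49.7, 13.5). ∠UNV = 124.5° gives NV at -160° from the x-axis; with |NV| = 17.7, V = (33.1, 7.34). ∠NVF = 90.0° gives VF at -69.5° from the x-axis; with |VF| = 19.0, F = (39.7, -10.5). Then |DF| = |F − D| = 2.01.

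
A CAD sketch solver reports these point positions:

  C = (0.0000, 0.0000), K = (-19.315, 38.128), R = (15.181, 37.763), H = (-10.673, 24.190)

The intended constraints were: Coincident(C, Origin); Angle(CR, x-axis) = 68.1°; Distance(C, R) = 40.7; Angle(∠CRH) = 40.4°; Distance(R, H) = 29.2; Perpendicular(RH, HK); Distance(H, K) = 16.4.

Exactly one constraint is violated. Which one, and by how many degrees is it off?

Perpendicular(RH, HK) — off by 4.10°.

C = (0.00, 0.00) ✓; CR at 68.10° ✓; |CR| = 40.70 ✓; ∠CRH = 40.40° ✓; |RH| = 29.20 ✓; ∠(RH, HK) = 85.90° ✗; |HK| = 16.40 ✓.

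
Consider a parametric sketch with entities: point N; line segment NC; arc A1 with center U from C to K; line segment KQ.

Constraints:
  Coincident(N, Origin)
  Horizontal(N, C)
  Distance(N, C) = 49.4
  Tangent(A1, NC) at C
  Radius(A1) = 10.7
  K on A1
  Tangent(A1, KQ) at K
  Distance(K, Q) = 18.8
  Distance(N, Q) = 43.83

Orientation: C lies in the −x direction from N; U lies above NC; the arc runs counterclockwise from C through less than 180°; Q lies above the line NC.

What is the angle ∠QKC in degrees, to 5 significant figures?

141.41°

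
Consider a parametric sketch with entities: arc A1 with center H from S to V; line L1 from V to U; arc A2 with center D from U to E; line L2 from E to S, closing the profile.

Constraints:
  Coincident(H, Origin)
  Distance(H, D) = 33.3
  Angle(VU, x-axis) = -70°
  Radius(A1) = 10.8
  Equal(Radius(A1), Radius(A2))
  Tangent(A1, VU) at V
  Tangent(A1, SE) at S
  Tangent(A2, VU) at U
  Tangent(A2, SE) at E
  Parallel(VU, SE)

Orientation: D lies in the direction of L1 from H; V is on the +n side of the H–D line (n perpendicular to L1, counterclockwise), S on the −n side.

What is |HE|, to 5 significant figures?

35.008

The slot axis is L1's direction at -70.0°, so u = (cos -70.0°, sin -70.0°) = (0.34202, -0.93969) and n = (−sin -70.0°, cos -70.0°) = (0.93969, 0.34202). H is at the origin and D lies 33.3 along u from H, so D = 33.3·u = (11.389, -31.292). Tangency of A1 to both parallel lines with radius 10.8 puts V and S at H ± 10.8·n: V = (10.149, 3.6938), S = (-10.149, -3.6938). Equal radii place U and E the same way about D: U = D + 10.8·n = (21.538, -27.598), E = D − 10.8·n = (1.2406, -34.986). Then |HE| = |E − H| = 35.008.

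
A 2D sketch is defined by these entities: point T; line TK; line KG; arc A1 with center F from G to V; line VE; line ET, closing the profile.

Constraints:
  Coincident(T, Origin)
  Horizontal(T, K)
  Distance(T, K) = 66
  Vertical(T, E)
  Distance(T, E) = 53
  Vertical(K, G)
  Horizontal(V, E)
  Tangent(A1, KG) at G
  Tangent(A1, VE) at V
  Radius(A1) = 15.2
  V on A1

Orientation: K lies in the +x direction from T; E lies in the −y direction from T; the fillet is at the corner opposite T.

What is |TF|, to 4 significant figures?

63.32

TE is vertical with |TE| = 53.0 and E on the −y side, so E = (0.000, -53.00). The virtual corner opposite T is at (66.00, -53.00). Since A1 is tangent to KG there, FG ⟂ KG and tangency of A1 to VE means the radius FV is perpendicular to VE, with radius 15.2, so the center F sits 15.2 in from both sides at F = (50.80, -37.80). Then |TF| = |F − T| = 63.32.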